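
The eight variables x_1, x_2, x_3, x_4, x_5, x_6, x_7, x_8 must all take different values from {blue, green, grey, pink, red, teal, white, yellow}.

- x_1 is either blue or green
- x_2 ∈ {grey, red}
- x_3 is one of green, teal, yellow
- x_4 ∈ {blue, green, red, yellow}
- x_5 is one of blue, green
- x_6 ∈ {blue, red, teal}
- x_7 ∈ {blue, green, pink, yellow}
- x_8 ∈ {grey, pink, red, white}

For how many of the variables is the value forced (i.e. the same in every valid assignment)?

The 8 variables draw from only 8 values {blue, green, grey, pink, red, teal, white, yellow}, so each is used; only x_8 can be white, hence x_8 = white.
The 7 still-open variables draw from only 7 values {blue, green, grey, pink, red, teal, yellow}, so each is used; only x_2 can be grey, hence x_2 = grey.
The 6 still-open variables draw from only 6 values {blue, green, pink, red, teal, yellow}, so each is used; only x_7 can be pink, hence x_7 = pink.
x_1 and x_5 between them cover only {blue, green} — a naked pair. Remove those values from x_3, x_4, x_6.
Determined: x_2=grey, x_7=pink, x_8=white. The other variables each still have more than one consistent value. That makes 3.

3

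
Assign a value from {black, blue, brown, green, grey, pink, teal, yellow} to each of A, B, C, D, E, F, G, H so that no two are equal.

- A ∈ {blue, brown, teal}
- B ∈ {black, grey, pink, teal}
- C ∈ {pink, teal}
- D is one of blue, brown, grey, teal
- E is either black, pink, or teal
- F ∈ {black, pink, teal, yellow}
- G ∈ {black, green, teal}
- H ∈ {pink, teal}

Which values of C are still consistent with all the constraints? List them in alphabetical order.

pink, teal

The 8 variables together cover exactly {black, blue, brown, green, grey, pink, teal, yellow} — 8 values for 8 variables — and green appears only in G's list, so G = green.
Among the 7 still-open variables, yellow fits only F (and all 7 values in {black, blue, brown, grey, pink, teal, yellow} must be used), so F = yellow.
C and H share exactly the 2 values {pink, teal}; by pigeonhole those values go to them, so strike pink, teal from A, B, D, E.
E has just one choice, so E = black. Eliminate black elsewhere: B.
B must be grey (only option left). So D can't be grey.
No further eliminations apply; C can still be any of pink, teal.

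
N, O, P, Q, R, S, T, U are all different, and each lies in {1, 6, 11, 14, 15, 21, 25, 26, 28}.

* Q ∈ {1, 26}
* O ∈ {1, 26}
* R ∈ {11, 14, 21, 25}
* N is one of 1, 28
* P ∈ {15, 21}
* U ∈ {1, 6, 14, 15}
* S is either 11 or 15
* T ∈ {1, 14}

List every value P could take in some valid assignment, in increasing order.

O and Q share exactly the 2 values {1, 26}; by pigeonhole those values go to them, so strike 1, 26 from N, T, U.
That leaves N = 28.
T has just one choice, so T = 14. Eliminate 14 elsewhere: R, U.
No further eliminations apply; P can still be any of 15, 21.

15, 21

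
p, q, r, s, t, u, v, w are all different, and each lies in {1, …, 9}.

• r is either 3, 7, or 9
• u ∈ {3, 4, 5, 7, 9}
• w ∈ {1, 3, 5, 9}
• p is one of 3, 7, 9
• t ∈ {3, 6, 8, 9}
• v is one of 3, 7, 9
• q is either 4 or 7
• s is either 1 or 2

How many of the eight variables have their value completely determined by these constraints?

The 3 variables p, r, v are confined to {3, 7, 9}, which locks those values in; drop them from q, t, u, w.
That leaves q = 4. Strike 4 from u.
u's domain is down to {5}, so u = 5. Strike 5 from w.
w must be 1 (only option left). Remove 1 from s.
s's domain is down to {2}, so s = 2.
Determined: q=4, s=2, u=5, w=1. The other variables each still have more than one consistent value. That makes 4.

4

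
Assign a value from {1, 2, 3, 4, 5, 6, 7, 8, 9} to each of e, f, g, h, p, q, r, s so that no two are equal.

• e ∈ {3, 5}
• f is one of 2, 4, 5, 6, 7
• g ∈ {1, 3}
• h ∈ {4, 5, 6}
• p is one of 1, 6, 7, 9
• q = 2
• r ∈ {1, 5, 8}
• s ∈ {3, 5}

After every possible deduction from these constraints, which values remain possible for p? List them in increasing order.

q must be 2 (only option left). Remove 2 from f.
e and s share exactly the 2 values {3, 5}; by pigeonhole those values go to them, so strike 3, 5 from f, g, h, r.
g has just one choice, so g = 1. Eliminate 1 elsewhere: p, r.
r's domain is down to {8}, so r = 8.
No further eliminations apply; p can still be any of 6, 7, 9.

6, 7, 9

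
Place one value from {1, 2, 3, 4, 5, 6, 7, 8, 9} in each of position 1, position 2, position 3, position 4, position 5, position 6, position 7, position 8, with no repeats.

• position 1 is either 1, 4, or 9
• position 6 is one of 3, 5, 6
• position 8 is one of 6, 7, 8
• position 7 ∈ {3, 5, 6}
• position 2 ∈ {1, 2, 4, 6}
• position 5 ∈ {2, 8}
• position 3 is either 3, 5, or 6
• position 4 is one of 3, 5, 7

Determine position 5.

2

The 3 variables position 3, position 6, position 7 are confined to {3, 5, 6}, which locks those values in; drop them from position 2, position 4, position 8.
position 4 must be 7 (only option left). Strike 7 from position 8.
position 8's domain is down to {8}, so position 8 = 8. Remove 8 from position 5.
So position 5 = 2.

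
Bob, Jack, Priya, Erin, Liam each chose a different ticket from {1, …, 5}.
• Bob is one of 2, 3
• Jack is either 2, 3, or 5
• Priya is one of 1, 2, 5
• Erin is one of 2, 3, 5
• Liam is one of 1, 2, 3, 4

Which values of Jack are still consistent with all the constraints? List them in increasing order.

Among the 5 variables, 4 fits only Liam (and all 5 values in {1, 2, 3, 4, 5} must be used), so Liam = 4.
Among the 4 still-open variables, 1 fits only Priya (and all 4 values in {1, 2, 3, 5} must be used), so Priya = 1.
No further eliminations apply; Jack can still be any of 2, 3, 5.

2, 3, 5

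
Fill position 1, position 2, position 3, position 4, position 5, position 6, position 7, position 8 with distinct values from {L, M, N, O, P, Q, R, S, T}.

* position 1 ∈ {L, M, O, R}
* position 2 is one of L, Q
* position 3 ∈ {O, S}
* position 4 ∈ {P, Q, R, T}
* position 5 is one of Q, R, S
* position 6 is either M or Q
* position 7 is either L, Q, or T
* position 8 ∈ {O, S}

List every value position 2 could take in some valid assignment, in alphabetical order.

The 8 variables together cover exactly {L, M, O, P, Q, R, S, T} — 8 values for 8 variables — and P appears only in position 4's list, so position 4 = P.
The 7 still-open variables draw from only 7 values {L, M, O, Q, R, S, T}, so each is used; only position 7 can be T, hence position 7 = T.
position 3 and position 8 share exactly the 2 values {O, S}; by pigeonhole those values go to them, so strike O, S from position 1, position 5.
No further eliminations apply; position 2 can still be any of L, Q.

L, Q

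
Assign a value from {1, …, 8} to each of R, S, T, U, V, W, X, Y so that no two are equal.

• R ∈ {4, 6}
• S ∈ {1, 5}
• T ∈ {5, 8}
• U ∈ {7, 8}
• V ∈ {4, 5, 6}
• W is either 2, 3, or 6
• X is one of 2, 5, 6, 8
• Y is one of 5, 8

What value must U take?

The 8 variables draw from only 8 values {1, 2, 3, 4, 5, 6, 7, 8}, so each is used; only S can be 1, hence S = 1.
The 7 still-open variables draw from only 7 values {2, 3, 4, 5, 6, 7, 8}, so each is used; only W can be 3, hence W = 3.
The 6 still-open variables draw from only 6 values {2, 4, 5, 6, 7, 8}, so each is used; only X can be 2, hence X = 2.
The 5 still-open variables together cover exactly {4, 5, 6, 7, 8} — 5 values for 5 variables — and 7 appears only in U's list, so U = 7.

7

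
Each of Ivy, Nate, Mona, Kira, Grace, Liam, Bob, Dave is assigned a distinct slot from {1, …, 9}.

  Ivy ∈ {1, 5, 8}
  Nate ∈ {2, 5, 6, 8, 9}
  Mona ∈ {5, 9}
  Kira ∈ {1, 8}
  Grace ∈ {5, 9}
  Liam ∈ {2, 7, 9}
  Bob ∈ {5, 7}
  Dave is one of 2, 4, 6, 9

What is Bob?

The 8 variables draw from only 8 values {1, 2, 4, 5, 6, 7, 8, 9}, so each is used; only Dave can be 4, hence Dave = 4.
Among the 7 still-open variables, 6 fits only Nate (and all 7 values in {1, 2, 5, 6, 7, 8, 9} must be used), so Nate = 6.
Among the 6 still-open variables, 2 fits only Liam (and all 6 values in {1, 2, 5, 7, 8, 9} must be used), so Liam = 2.
Among the 5 still-open variables, 7 fits only Bob (and all 5 values in {1, 5, 7, 8, 9} must be used), so Bob = 7.

7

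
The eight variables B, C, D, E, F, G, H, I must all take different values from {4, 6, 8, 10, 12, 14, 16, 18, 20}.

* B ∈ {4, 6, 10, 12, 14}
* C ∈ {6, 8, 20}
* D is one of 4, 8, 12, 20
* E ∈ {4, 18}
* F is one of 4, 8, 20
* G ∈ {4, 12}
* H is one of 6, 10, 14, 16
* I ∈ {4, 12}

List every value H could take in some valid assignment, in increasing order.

10, 14, 16

G and I share exactly the 2 values {4, 12}; by pigeonhole those values go to them, so strike 4, 12 from B, D, E, F.
E's domain is down to {18}, so E = 18.
The 2 variables D and F are confined to {8, 20}, which locks those values in; drop them from C.
C has just one choice, so C = 6. Eliminate 6 elsewhere: B, H.
No further eliminations apply; H can still be any of 10, 14, 16.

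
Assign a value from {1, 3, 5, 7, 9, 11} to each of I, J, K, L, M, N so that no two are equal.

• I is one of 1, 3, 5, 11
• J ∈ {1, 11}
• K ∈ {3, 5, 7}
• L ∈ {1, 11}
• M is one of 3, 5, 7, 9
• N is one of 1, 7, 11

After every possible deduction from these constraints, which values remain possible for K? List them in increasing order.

Among the 6 variables, 9 fits only M (and all 6 values in {1, 3, 5, 7, 9, 11} must be used), so M = 9.
J and L between them cover only {1, 11} — a naked pair. Remove those values from I, N.
That leaves N = 7. Remove 7 from K.
No further eliminations apply; K can still be any of 3, 5.

3, 5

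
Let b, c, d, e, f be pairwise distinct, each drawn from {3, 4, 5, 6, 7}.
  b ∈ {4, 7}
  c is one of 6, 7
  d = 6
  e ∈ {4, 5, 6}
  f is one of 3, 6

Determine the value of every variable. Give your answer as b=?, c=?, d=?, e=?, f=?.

d's domain is down to {6}, so d = 6. Remove 6 from c, e, f.
f's domain is down to {3}, so f = 3.
That leaves c = 7. So b can't be 7.
b has just one choice, so b = 4. So e can't be 4.
e has just one choice, so e = 5.

b=4, c=7, d=6, e=5, f=3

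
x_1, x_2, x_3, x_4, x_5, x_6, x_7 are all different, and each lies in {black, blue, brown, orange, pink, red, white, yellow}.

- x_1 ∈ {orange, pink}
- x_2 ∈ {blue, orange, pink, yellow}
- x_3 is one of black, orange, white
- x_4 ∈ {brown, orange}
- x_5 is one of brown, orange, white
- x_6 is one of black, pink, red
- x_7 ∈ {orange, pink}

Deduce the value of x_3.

x_1 and x_7 between them cover only {orange, pink} — a naked pair. Remove those values from x_2, x_3, x_4, x_5, x_6.
x_4 has just one choice, so x_4 = brown. Strike brown from x_5.
x_5's domain is down to {white}, so x_5 = white. So x_3 can't be white.
So x_3 = black.

black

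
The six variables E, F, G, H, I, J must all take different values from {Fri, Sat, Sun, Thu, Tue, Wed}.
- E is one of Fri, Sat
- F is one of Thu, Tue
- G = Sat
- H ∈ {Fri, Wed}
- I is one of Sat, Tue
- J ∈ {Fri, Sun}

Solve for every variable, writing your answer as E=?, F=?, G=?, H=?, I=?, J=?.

G's domain is down to {Sat}, so G = Sat. Strike Sat from E, I.
I has just one choice, so I = Tue. Strike Tue from F.
E must be Fri (only option left). Remove Fri from H, J.
F has just one choice, so F = Thu.
H's domain is down to {Wed}, so H = Wed.
J's domain is down to {Sun}, so J = Sun.

E=Fri, F=Thu, G=Sat, H=Wed, I=Tue, J=Sun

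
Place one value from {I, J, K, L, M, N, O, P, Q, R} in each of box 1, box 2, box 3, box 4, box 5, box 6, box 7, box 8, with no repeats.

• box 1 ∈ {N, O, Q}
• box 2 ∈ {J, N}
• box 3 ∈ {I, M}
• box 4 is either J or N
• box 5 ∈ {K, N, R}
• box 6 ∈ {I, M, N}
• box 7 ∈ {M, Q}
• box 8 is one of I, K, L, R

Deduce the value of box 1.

box 2 and box 4 share exactly the 2 values {J, N}; by pigeonhole those values go to them, so strike J, N from box 1, box 5, box 6.
box 3 and box 6 share exactly the 2 values {I, M}; by pigeonhole those values go to them, so strike I, M from box 7, box 8.
box 7 has just one choice, so box 7 = Q. So box 1 can't be Q.
So box 1 = O.

O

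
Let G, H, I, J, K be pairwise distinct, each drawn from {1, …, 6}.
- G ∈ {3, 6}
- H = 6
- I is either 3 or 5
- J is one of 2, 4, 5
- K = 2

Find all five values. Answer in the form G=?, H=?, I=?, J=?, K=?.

G=3, H=6, I=5, J=4, K=2

H has just one choice, so H = 6. Eliminate 6 elsewhere: G.
That leaves K = 2. Remove 2 from J.
G must be 3 (only option left). So I can't be 3.
I's domain is down to {5}, so I = 5. Eliminate 5 elsewhere: J.
J must be 4 (only option left).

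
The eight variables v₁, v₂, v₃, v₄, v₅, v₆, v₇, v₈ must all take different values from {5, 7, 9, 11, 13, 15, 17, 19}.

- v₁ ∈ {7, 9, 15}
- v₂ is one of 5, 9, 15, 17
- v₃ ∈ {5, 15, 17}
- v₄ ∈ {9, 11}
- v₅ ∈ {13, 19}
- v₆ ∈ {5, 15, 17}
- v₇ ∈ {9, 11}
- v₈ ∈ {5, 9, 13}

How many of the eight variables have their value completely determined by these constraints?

The 8 variables together cover exactly {5, 7, 9, 11, 13, 15, 17, 19} — 8 values for 8 variables — and 7 appears only in v₁'s list, so v₁ = 7.
The 7 still-open variables together cover exactly {5, 9, 11, 13, 15, 17, 19} — 7 values for 7 variables — and 19 appears only in v₅'s list, so v₅ = 19.
The 6 still-open variables together cover exactly {5, 9, 11, 13, 15, 17} — 6 values for 6 variables — and 13 appears only in v₈'s list, so v₈ = 13.
The 2 variables v₄ and v₇ are confined to {9, 11}, which locks those values in; drop them from v₂.
Determined: v₁=7, v₅=19, v₈=13. The other variables each still have more than one consistent value. That makes 3.

3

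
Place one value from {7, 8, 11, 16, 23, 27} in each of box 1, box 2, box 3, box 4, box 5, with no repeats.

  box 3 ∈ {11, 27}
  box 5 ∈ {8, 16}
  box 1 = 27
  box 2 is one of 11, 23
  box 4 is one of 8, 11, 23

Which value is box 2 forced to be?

box 1's domain is down to {27}, so box 1 = 27. Remove 27 from box 3.
box 3's domain is down to {11}, so box 3 = 11. Eliminate 11 elsewhere: box 2, box 4.
So box 2 = 23.

23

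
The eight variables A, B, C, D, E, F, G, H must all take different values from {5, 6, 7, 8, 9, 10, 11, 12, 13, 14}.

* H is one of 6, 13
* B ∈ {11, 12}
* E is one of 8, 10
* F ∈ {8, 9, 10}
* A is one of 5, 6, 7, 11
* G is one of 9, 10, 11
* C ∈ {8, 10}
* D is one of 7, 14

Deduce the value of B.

The 2 variables C and E are confined to {8, 10}, which locks those values in; drop them from F, G.
That leaves F = 9. Remove 9 from G.
G has just one choice, so G = 11. Eliminate 11 elsewhere: A, B.
So B = 12.

12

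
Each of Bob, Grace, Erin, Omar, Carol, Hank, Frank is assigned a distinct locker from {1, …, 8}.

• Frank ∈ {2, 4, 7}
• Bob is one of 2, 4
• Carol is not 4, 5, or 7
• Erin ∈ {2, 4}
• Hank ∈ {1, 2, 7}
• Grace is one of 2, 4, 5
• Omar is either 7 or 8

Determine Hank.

1

The 2 variables Bob and Erin are confined to {2, 4}, which locks those values in; drop them from Grace, Carol, Hank, Frank.
Grace's domain is down to {5}, so Grace = 5.
Frank's domain is down to {7}, so Frank = 7. Remove 7 from Omar, Hank.
So Hank = 1.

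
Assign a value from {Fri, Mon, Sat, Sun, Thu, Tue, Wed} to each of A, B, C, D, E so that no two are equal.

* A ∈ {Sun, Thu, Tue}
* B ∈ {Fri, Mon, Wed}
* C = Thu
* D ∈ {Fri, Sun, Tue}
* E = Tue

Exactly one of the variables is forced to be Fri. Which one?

D

C's domain is down to {Thu}, so C = Thu. Strike Thu from A.
E has just one choice, so E = Tue. Remove Tue from A, D.
A's domain is down to {Sun}, so A = Sun. Strike Sun from D.
So Fri goes to D.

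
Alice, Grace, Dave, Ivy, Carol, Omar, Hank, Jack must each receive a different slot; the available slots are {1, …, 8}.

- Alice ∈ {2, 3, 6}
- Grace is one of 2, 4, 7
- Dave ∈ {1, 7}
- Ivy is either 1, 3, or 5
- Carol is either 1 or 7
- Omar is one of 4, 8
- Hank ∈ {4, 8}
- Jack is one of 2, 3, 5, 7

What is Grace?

The 8 variables draw from only 8 values {1, 2, 3, 4, 5, 6, 7, 8}, so each is used; only Alice can be 6, hence Alice = 6.
The 2 variables Dave and Carol are confined to {1, 7}, which locks those values in; drop them from Grace, Ivy, Jack.
The 2 variables Omar and Hank are confined to {4, 8}, which locks those values in; drop them from Grace.
So Grace = 2.

2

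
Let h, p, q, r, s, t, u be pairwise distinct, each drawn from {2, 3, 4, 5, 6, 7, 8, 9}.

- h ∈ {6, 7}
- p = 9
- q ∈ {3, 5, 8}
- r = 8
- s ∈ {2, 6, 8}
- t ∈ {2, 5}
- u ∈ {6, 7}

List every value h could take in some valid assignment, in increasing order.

p must be 9 (only option left).
r has just one choice, so r = 8. Remove 8 from q, s.
Among the 5 still-open variables, 3 fits only q (and all 5 values in {2, 3, 5, 6, 7} must be used), so q = 3.
The 4 still-open variables draw from only 4 values {2, 5, 6, 7}, so each is used; only t can be 5, hence t = 5.
The 3 still-open variables together cover exactly {2, 6, 7} — 3 values for 3 variables — and 2 appears only in s's list, so s = 2.
No further eliminations apply; h can still be any of 6, 7.

6, 7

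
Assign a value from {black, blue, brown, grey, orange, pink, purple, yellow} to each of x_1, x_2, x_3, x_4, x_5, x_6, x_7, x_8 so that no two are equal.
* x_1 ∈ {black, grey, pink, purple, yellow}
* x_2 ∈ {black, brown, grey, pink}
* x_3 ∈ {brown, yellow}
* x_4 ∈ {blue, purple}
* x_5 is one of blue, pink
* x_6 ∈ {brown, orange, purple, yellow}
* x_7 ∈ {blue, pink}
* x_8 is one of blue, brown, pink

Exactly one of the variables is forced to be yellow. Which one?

Among the 8 variables, orange fits only x_6 (and all 8 values in {black, blue, brown, grey, orange, pink, purple, yellow} must be used), so x_6 = orange.
x_5 and x_7 between them cover only {blue, pink} — a naked pair. Remove those values from x_1, x_2, x_4, x_8.
x_4 has just one choice, so x_4 = purple. Remove purple from x_1.
That leaves x_8 = brown. Remove brown from x_2, x_3.
So yellow goes to x_3.

x_3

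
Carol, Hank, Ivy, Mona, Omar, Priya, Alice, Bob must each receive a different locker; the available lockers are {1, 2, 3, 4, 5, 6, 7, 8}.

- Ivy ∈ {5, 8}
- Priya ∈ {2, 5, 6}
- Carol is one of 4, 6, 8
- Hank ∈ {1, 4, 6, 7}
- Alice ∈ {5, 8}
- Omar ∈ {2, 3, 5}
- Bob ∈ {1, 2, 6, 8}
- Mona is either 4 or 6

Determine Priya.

2

The 8 variables together cover exactly {1, 2, 3, 4, 5, 6, 7, 8} — 8 values for 8 variables — and 3 appears only in Omar's list, so Omar = 3.
The 7 still-open variables together cover exactly {1, 2, 4, 5, 6, 7, 8} — 7 values for 7 variables — and 7 appears only in Hank's list, so Hank = 7.
The 6 still-open variables draw from only 6 values {1, 2, 4, 5, 6, 8}, so each is used; only Bob can be 1, hence Bob = 1.
The 5 still-open variables together cover exactly {2, 4, 5, 6, 8} — 5 values for 5 variables — and 2 appears only in Priya's list, so Priya = 2.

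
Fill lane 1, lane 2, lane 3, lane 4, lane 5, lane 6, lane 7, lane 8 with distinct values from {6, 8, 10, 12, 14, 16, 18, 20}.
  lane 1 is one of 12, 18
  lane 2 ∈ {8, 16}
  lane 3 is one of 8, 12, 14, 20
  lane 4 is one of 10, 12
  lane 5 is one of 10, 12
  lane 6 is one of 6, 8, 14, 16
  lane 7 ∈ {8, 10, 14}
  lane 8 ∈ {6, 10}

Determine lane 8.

The 8 variables draw from only 8 values {6, 8, 10, 12, 14, 16, 18, 20}, so each is used; only lane 1 can be 18, hence lane 1 = 18.
The 7 still-open variables draw from only 7 values {6, 8, 10, 12, 14, 16, 20}, so each is used; only lane 3 can be 20, hence lane 3 = 20.
lane 4 and lane 5 share exactly the 2 values {10, 12}; by pigeonhole those values go to them, so strike 10, 12 from lane 7, lane 8.
So lane 8 = 6.

6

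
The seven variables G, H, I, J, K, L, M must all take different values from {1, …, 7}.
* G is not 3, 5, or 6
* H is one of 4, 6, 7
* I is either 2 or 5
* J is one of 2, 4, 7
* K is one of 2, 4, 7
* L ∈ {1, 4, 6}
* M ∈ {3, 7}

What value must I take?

The 7 variables draw from only 7 values {1, 2, 3, 4, 5, 6, 7}, so each is used; only M can be 3, hence M = 3.
The 6 still-open variables draw from only 6 values {1, 2, 4, 5, 6, 7}, so each is used; only I can be 5, hence I = 5.

5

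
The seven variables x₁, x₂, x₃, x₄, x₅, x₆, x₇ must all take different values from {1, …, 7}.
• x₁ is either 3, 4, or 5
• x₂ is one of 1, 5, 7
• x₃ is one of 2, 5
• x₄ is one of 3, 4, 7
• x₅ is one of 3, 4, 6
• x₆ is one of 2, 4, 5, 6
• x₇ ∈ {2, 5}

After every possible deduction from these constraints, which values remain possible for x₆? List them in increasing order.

Among the 7 variables, 1 fits only x₂ (and all 7 values in {1, 2, 3, 4, 5, 6, 7} must be used), so x₂ = 1.
The 6 still-open variables draw from only 6 values {2, 3, 4, 5, 6, 7}, so each is used; only x₄ can be 7, hence x₄ = 7.
x₃ and x₇ between them cover only {2, 5} — a naked pair. Remove those values from x₁, x₆.
No further eliminations apply; x₆ can still be any of 4, 6.

4, 6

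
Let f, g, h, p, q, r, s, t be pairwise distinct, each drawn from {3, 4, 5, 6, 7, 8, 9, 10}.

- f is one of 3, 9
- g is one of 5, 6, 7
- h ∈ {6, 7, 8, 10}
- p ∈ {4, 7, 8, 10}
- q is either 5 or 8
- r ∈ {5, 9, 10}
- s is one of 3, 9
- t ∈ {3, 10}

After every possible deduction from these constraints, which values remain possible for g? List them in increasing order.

Among the 8 variables, 4 fits only p (and all 8 values in {3, 4, 5, 6, 7, 8, 9, 10} must be used), so p = 4.
f and s share exactly the 2 values {3, 9}; by pigeonhole those values go to them, so strike 3, 9 from r, t.
t's domain is down to {10}, so t = 10. Remove 10 from h, r.
r's domain is down to {5}, so r = 5. Eliminate 5 elsewhere: g, q.
q's domain is down to {8}, so q = 8. Eliminate 8 elsewhere: h.
No further eliminations apply; g can still be any of 6, 7.

6, 7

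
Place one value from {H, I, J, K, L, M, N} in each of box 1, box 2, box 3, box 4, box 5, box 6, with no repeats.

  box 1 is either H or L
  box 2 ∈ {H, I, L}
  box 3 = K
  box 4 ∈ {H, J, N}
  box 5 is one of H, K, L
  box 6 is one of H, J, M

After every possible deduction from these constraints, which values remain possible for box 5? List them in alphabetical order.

box 3's domain is down to {K}, so box 3 = K. Eliminate K elsewhere: box 5.
The 2 variables box 1 and box 5 are confined to {H, L}, which locks those values in; drop them from box 2, box 4, box 6.
box 2's domain is down to {I}, so box 2 = I.
No further eliminations apply; box 5 can still be any of H, L.

H, L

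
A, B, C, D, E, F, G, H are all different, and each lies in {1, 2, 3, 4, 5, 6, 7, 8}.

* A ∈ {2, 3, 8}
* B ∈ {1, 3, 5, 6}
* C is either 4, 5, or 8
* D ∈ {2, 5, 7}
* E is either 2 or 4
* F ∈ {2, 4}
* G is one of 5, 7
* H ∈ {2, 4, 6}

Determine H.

6

Among the 8 variables, 1 fits only B (and all 8 values in {1, 2, 3, 4, 5, 6, 7, 8} must be used), so B = 1.
The 7 still-open variables draw from only 7 values {2, 3, 4, 5, 6, 7, 8}, so each is used; only A can be 3, hence A = 3.
Among the 6 still-open variables, 6 fits only H (and all 6 values in {2, 4, 5, 6, 7, 8} must be used), so H = 6.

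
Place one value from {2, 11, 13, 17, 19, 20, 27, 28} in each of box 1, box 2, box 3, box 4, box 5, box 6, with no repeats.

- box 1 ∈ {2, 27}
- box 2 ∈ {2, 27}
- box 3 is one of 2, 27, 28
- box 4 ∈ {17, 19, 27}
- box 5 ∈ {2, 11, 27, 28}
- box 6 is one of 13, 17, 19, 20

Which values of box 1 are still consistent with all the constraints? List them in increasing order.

The 2 variables box 1 and box 2 are confined to {2, 27}, which locks those values in; drop them from box 3, box 4, box 5.
box 3's domain is down to {28}, so box 3 = 28. So box 5 can't be 28.
That leaves box 5 = 11.
No further eliminations apply; box 1 can still be any of 2, 27.

2, 27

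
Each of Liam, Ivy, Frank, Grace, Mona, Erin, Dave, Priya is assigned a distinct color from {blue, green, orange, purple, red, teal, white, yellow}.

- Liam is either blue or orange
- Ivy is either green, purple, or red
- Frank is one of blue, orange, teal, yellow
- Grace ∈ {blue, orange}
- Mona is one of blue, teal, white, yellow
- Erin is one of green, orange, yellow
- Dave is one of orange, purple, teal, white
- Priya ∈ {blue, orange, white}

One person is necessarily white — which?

The 8 variables together cover exactly {blue, green, orange, purple, red, teal, white, yellow} — 8 values for 8 variables — and red appears only in Ivy's list, so Ivy = red.
Among the 7 still-open variables, green fits only Erin (and all 7 values in {blue, green, orange, purple, teal, white, yellow} must be used), so Erin = green.
Among the 6 still-open variables, purple fits only Dave (and all 6 values in {blue, orange, purple, teal, white, yellow} must be used), so Dave = purple.
Liam and Grace share exactly the 2 values {blue, orange}; by pigeonhole those values go to them, so strike blue, orange from Frank, Mona, Priya.
So white goes to Priya.

Priya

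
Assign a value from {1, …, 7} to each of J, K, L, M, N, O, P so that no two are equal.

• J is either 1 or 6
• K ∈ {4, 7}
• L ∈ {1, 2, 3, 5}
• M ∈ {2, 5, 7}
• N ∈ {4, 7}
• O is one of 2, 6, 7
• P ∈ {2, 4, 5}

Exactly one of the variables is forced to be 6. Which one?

O

Among the 7 variables, 3 fits only L (and all 7 values in {1, 2, 3, 4, 5, 6, 7} must be used), so L = 3.
Among the 6 still-open variables, 1 fits only J (and all 6 values in {1, 2, 4, 5, 6, 7} must be used), so J = 1.
The 5 still-open variables together cover exactly {2, 4, 5, 6, 7} — 5 values for 5 variables — and 6 appears only in O's list, so O = 6.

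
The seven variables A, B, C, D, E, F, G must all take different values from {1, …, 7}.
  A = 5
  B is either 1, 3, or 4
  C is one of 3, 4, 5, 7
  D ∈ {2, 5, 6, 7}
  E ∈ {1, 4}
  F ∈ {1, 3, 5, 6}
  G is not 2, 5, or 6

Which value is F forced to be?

6

A has just one choice, so A = 5. Strike 5 from C, D, F.
Among the 6 still-open variables, 2 fits only D (and all 6 values in {1, 2, 3, 4, 6, 7} must be used), so D = 2.
Among the 5 still-open variables, 6 fits only F (and all 5 values in {1, 3, 4, 6, 7} must be used), so F = 6.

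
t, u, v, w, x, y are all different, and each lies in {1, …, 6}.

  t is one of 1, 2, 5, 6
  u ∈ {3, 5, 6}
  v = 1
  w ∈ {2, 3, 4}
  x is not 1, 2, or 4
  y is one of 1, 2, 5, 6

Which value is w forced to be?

v must be 1 (only option left). Remove 1 from t, y.
The 5 still-open variables draw from only 5 values {2, 3, 4, 5, 6}, so each is used; only w can be 4, hence w = 4.

4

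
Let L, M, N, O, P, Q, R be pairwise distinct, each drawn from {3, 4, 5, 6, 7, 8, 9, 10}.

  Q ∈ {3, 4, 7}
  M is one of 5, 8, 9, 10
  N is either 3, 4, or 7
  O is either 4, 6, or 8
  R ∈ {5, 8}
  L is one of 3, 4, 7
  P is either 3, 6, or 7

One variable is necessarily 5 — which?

The 3 variables L, N, Q are confined to {3, 4, 7}, which locks those values in; drop them from O, P.
P must be 6 (only option left). Eliminate 6 elsewhere: O.
O must be 8 (only option left). Eliminate 8 elsewhere: M, R.
So 5 goes to R.

R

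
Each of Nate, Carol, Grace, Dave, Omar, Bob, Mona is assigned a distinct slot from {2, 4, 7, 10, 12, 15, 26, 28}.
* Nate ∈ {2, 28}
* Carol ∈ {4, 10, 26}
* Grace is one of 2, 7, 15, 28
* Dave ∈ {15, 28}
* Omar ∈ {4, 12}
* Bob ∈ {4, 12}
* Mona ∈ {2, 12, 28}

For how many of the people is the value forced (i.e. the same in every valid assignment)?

2

Omar and Bob share exactly the 2 values {4, 12}; by pigeonhole those values go to them, so strike 4, 12 from Carol, Mona.
The 2 variables Nate and Mona are confined to {2, 28}, which locks those values in; drop them from Grace, Dave.
That leaves Dave = 15. Remove 15 from Grace.
That leaves Grace = 7.
Determined: Grace=7, Dave=15. The other people each still have more than one consistent value. That makes 2.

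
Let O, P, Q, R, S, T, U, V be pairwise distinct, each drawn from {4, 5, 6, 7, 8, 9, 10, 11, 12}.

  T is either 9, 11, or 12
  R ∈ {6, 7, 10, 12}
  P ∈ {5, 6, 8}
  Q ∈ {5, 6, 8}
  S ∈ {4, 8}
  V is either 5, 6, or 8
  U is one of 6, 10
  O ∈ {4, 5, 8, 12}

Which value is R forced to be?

7

P, Q, V share exactly the 3 values {5, 6, 8}; by pigeonhole those values go to them, so strike 5, 6, 8 from O, R, S, U.
S's domain is down to {4}, so S = 4. So O can't be 4.
U's domain is down to {10}, so U = 10. Eliminate 10 elsewhere: R.
O must be 12 (only option left). Eliminate 12 elsewhere: R, T.
So R = 7.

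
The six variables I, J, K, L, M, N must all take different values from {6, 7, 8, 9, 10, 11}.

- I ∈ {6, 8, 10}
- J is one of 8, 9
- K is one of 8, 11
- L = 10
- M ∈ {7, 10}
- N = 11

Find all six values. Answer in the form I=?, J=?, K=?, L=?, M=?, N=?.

L has just one choice, so L = 10. Strike 10 from I, M.
M's domain is down to {7}, so M = 7.
N's domain is down to {11}, so N = 11. Strike 11 from K.
K has just one choice, so K = 8. Strike 8 from I, J.
I's domain is down to {6}, so I = 6.
J must be 9 (only option left).

I=6, J=9, K=8, L=10, M=7, N=11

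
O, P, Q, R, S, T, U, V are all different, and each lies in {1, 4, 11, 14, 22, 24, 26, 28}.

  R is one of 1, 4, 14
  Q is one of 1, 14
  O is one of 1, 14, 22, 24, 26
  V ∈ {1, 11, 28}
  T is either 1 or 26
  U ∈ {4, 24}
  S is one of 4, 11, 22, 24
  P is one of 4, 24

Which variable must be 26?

T

The 8 variables together cover exactly {1, 4, 11, 14, 22, 24, 26, 28} — 8 values for 8 variables — and 28 appears only in V's list, so V = 28.
The 7 still-open variables together cover exactly {1, 4, 11, 14, 22, 24, 26} — 7 values for 7 variables — and 11 appears only in S's list, so S = 11.
Among the 6 still-open variables, 22 fits only O (and all 6 values in {1, 4, 14, 22, 24, 26} must be used), so O = 22.
The 5 still-open variables together cover exactly {1, 4, 14, 24, 26} — 5 values for 5 variables — and 26 appears only in T's list, so T = 26.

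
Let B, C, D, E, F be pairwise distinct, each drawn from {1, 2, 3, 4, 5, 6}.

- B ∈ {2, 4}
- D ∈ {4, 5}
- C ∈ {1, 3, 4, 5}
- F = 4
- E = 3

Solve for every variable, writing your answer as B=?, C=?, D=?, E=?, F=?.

B=2, C=1, D=5, E=3, F=4

E must be 3 (only option left). Strike 3 from C.
F must be 4 (only option left). So B, C, D can't be 4.
B must be 2 (only option left).
D's domain is down to {5}, so D = 5. Eliminate 5 elsewhere: C.
C's domain is down to {1}, so C = 1.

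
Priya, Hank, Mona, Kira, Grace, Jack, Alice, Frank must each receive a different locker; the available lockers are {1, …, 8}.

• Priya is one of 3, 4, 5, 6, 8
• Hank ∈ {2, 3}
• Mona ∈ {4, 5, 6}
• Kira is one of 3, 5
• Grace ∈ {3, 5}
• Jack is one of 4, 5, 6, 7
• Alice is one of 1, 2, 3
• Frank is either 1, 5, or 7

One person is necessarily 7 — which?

Frank

Among the 8 variables, 8 fits only Priya (and all 8 values in {1, 2, 3, 4, 5, 6, 7, 8} must be used), so Priya = 8.
Kira and Grace share exactly the 2 values {3, 5}; by pigeonhole those values go to them, so strike 3, 5 from Hank, Mona, Jack, Alice, Frank.
Hank must be 2 (only option left). Eliminate 2 elsewhere: Alice.
Alice's domain is down to {1}, so Alice = 1. So Frank can't be 1.
So 7 goes to Frank.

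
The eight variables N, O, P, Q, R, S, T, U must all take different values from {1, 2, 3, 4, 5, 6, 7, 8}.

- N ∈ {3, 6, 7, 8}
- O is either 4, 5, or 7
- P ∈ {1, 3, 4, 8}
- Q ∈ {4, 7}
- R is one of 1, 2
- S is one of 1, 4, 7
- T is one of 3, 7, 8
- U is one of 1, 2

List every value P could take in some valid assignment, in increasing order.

3, 8

The 8 variables together cover exactly {1, 2, 3, 4, 5, 6, 7, 8} — 8 values for 8 variables — and 5 appears only in O's list, so O = 5.
Among the 7 still-open variables, 6 fits only N (and all 7 values in {1, 2, 3, 4, 6, 7, 8} must be used), so N = 6.
R and U between them cover only {1, 2} — a naked pair. Remove those values from P, S.
Q and S share exactly the 2 values {4, 7}; by pigeonhole those values go to them, so strike 4, 7 from P, T.
No further eliminations apply; P can still be any of 3, 8.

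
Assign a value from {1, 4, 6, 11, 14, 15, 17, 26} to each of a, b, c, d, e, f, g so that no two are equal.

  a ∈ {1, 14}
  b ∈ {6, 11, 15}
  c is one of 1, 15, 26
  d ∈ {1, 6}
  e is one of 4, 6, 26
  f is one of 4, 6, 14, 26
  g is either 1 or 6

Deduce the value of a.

The 7 variables draw from only 7 values {1, 4, 6, 11, 14, 15, 26}, so each is used; only b can be 11, hence b = 11.
The 6 still-open variables together cover exactly {1, 4, 6, 14, 15, 26} — 6 values for 6 variables — and 15 appears only in c's list, so c = 15.
The 2 variables d and g are confined to {1, 6}, which locks those values in; drop them from a, e, f.
So a = 14.

14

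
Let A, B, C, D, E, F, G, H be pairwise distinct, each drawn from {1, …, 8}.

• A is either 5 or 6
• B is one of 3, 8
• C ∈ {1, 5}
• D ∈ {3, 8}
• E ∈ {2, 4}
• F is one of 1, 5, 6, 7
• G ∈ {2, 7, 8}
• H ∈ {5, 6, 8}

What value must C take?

The 8 variables draw from only 8 values {1, 2, 3, 4, 5, 6, 7, 8}, so each is used; only E can be 4, hence E = 4.
The 7 still-open variables draw from only 7 values {1, 2, 3, 5, 6, 7, 8}, so each is used; only G can be 2, hence G = 2.
The 6 still-open variables draw from only 6 values {1, 3, 5, 6, 7, 8}, so each is used; only F can be 7, hence F = 7.
The 5 still-open variables draw from only 5 values {1, 3, 5, 6, 8}, so each is used; only C can be 1, hence C = 1.

1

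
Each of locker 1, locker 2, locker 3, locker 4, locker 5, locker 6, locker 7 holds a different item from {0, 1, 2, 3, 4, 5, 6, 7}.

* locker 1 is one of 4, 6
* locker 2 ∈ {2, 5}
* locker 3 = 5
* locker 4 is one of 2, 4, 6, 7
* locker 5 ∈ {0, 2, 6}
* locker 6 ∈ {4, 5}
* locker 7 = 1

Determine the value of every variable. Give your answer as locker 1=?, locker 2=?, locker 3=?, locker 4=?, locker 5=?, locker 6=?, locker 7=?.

locker 3 has just one choice, so locker 3 = 5. So locker 2, locker 6 can't be 5.
locker 6 must be 4 (only option left). So locker 1, locker 4 can't be 4.
locker 7 must be 1 (only option left).
That leaves locker 1 = 6. Strike 6 from locker 4, locker 5.
locker 2's domain is down to {2}, so locker 2 = 2. So locker 4, locker 5 can't be 2.
locker 4 has just one choice, so locker 4 = 7.
locker 5 must be 0 (only option left).

locker 1=6, locker 2=2, locker 3=5, locker 4=7, locker 5=0, locker 6=4, locker 7=1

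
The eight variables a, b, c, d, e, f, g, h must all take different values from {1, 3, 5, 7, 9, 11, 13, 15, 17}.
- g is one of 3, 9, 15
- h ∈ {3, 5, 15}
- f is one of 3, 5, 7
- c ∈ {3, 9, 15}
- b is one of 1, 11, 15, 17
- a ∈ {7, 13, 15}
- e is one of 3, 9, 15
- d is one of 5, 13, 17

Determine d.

c, e, g share exactly the 3 values {3, 9, 15}; by pigeonhole those values go to them, so strike 3, 9, 15 from a, b, f, h.
h has just one choice, so h = 5. So d, f can't be 5.
f has just one choice, so f = 7. Eliminate 7 elsewhere: a.
a has just one choice, so a = 13. So d can't be 13.
So d = 17.

17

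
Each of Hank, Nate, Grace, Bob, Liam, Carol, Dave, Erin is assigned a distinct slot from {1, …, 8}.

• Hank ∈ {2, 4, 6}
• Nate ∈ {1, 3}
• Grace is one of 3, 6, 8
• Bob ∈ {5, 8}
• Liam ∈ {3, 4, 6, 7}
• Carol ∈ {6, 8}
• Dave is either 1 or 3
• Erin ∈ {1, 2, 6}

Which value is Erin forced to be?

Among the 8 variables, 5 fits only Bob (and all 8 values in {1, 2, 3, 4, 5, 6, 7, 8} must be used), so Bob = 5.
The 7 still-open variables draw from only 7 values {1, 2, 3, 4, 6, 7, 8}, so each is used; only Liam can be 7, hence Liam = 7.
The 6 still-open variables draw from only 6 values {1, 2, 3, 4, 6, 8}, so each is used; only Hank can be 4, hence Hank = 4.
The 5 still-open variables draw from only 5 values {1, 2, 3, 6, 8}, so each is used; only Erin can be 2, hence Erin = 2.

2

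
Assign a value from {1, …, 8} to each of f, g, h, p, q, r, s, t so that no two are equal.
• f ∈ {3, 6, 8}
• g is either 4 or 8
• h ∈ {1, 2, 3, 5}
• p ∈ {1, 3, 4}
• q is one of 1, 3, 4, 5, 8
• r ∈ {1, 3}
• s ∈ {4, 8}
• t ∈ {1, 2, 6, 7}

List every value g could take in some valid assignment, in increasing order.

The 8 variables together cover exactly {1, 2, 3, 4, 5, 6, 7, 8} — 8 values for 8 variables — and 7 appears only in t's list, so t = 7.
Among the 7 still-open variables, 2 fits only h (and all 7 values in {1, 2, 3, 4, 5, 6, 8} must be used), so h = 2.
The 6 still-open variables draw from only 6 values {1, 3, 4, 5, 6, 8}, so each is used; only q can be 5, hence q = 5.
Among the 5 still-open variables, 6 fits only f (and all 5 values in {1, 3, 4, 6, 8} must be used), so f = 6.
g and s between them cover only {4, 8} — a naked pair. Remove those values from p.
No further eliminations apply; g can still be any of 4, 8.

4, 8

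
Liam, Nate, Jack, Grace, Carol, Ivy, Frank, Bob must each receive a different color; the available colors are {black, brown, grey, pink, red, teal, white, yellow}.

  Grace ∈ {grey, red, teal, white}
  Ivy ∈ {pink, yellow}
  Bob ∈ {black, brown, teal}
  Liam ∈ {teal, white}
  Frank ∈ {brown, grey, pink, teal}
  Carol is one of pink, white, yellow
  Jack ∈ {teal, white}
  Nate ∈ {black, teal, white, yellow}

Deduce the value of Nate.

black

The 8 variables together cover exactly {black, brown, grey, pink, red, teal, white, yellow} — 8 values for 8 variables — and red appears only in Grace's list, so Grace = red.
The 7 still-open variables together cover exactly {black, brown, grey, pink, teal, white, yellow} — 7 values for 7 variables — and grey appears only in Frank's list, so Frank = grey.
The 6 still-open variables together cover exactly {black, brown, pink, teal, white, yellow} — 6 values for 6 variables — and brown appears only in Bob's list, so Bob = brown.
The 5 still-open variables together cover exactly {black, pink, teal, white, yellow} — 5 values for 5 variables — and black appears only in Nate's list, so Nate = black.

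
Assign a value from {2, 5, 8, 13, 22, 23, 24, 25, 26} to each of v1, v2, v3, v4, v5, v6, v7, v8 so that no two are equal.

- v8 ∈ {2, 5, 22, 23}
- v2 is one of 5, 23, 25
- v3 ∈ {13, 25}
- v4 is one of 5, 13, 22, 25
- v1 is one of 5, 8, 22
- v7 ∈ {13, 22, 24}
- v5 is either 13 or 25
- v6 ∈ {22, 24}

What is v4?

5

Among the 8 variables, 2 fits only v8 (and all 8 values in {2, 5, 8, 13, 22, 23, 24, 25} must be used), so v8 = 2.
Among the 7 still-open variables, 8 fits only v1 (and all 7 values in {5, 8, 13, 22, 23, 24, 25} must be used), so v1 = 8.
Among the 6 still-open variables, 23 fits only v2 (and all 6 values in {5, 13, 22, 23, 24, 25} must be used), so v2 = 23.
The 5 still-open variables draw from only 5 values {5, 13, 22, 24, 25}, so each is used; only v4 can be 5, hence v4 = 5.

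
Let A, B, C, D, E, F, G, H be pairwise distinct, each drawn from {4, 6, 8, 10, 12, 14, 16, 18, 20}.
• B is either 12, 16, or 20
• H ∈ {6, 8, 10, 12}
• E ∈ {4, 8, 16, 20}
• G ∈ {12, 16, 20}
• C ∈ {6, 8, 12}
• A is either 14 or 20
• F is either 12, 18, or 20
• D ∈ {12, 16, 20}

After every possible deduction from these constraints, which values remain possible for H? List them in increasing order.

The 3 variables B, D, G are confined to {12, 16, 20}, which locks those values in; drop them from A, C, E, F, H.
A must be 14 (only option left).
F's domain is down to {18}, so F = 18.
No further eliminations apply; H can still be any of 6, 8, 10.

6, 8, 10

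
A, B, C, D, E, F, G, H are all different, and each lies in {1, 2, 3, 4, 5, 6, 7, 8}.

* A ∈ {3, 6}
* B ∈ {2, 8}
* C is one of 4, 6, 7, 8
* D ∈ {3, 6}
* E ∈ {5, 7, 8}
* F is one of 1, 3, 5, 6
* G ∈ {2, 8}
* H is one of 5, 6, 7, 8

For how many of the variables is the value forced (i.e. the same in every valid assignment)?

The 8 variables together cover exactly {1, 2, 3, 4, 5, 6, 7, 8} — 8 values for 8 variables — and 1 appears only in F's list, so F = 1.
The 7 still-open variables together cover exactly {2, 3, 4, 5, 6, 7, 8} — 7 values for 7 variables — and 4 appears only in C's list, so C = 4.
A and D between them cover only {3, 6} — a naked pair. Remove those values from H.
B and G between them cover only {2, 8} — a naked pair. Remove those values from E, H.
Determined: C=4, F=1. The other variables each still have more than one consistent value. That makes 2.

2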